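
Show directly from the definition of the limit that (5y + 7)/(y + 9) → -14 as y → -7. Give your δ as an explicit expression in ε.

δ = min(1, (1/19)ε)

Let ε > 0. We want δ > 0 with 0 < |y + 7| < δ ⇒ |(5y + 7)/(y + 9) + 14| < ε.
Combining over a common denominator, (5y + 7)/(y + 9) + 14 = [(5y + 7)·2 − (-28)·(y + 9)] / [2·(y + 9)] = 38(y + 7) / (2(y + 9)).
So |(5y + 7)/(y + 9) + 14| = 38|y + 7| / (2·|y + 9|).
Restrict δ ≤ 1. Then |y + 7| < 1 gives |y + 9| = |(y + 7) + 2| ≥ 2 − 1 = 1.
Hence |(5y + 7)/(y + 9) + 14| < 38|y + 7|/(2·1) = 19|y + 7|, which is < ε once |y + 7| < (1/19)ε.
Take δ = min(1, (1/19)ε). Then 0 < |y + 7| < δ forces both bounds, so |(5y + 7)/(y + 9) + 14| < ε.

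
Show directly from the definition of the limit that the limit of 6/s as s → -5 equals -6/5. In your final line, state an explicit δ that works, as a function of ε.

Let ε > 0. We seek δ > 0 such that 0 < |s + 5| < δ implies |6/s + 6/5| < ε.
|6/s + 6/5| = 6·|-5 − s|/(5·|s|) = 6|s + 5|/(5|s|).
Restrict δ ≤ 5/2. Then |s + 5| < 5/2 gives |s| > 5/2, so 5|s| > 25/2.
Then |6/s + 6/5| < 6|s + 5|/(25/2), which is < ε when |s + 5| < (25/12)ε.
Take δ = min(5/2, (25/12)ε). Then 0 < |s + 5| < δ gives both |s + 5| < 5/2 and |s + 5| < (25/12)ε, so |6/s + 6/5| < ε.

δ = min(5/2, (25/12)ε)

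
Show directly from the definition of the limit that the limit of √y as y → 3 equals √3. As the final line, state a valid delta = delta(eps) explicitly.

delta = min(3, √3·eps)

Let eps > 0 be given. We want delta > 0 such that 0 < |y − 3| < delta implies |√y − √3| < eps.
Rationalise: √y − √3 = (y − 3)/(√y + √3), so |√y − √3| = |y − 3|/(√y + √3).
Restrict delta ≤ 3 so that |y − 3| < 3 forces y > 0, and then √y + √3 > √3.
Hence |√y − √3| < |y − 3|/√3, which is < eps once |y − 3| < √3·eps.
Take delta = min(3, √3·eps). If 0 < |y − 3| < delta then y > 0 and |√y − √3| < |y − 3|/√3 < eps.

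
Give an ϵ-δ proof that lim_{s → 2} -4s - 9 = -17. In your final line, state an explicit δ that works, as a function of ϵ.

Let ϵ > 0 be given. We need δ > 0 so that 0 < |s − 2| < δ implies |(-4s - 9) + 17| < ϵ.
Since (-4s - 9) + 17 = -4(s − 2), we have |(-4s - 9) + 17| = 4|s − 2|.
So 4|s − 2| < ϵ exactly when |s − 2| < ϵ/4.
Take δ = ϵ/4. If 0 < |s − 2| < δ then |(-4s - 9) + 17| = 4|s − 2| < 4·(ϵ/4) = ϵ.

δ = ϵ/4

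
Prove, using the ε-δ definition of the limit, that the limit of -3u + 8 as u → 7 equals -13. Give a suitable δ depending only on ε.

Fix ε > 0. We need δ > 0 so that 0 < |u − 7| < δ implies |(-3u + 8) + 13| < ε.
|(-3u + 8) + 13| = |-3u + 21| = 3|u − 7|.
So 3|u − 7| < ε exactly when |u − 7| < ε/3.
Choosing δ = ε/3 gives |(-3u + 8) + 13| = 3|u − 7| < ε whenever |u − 7| < δ.

δ = ε/3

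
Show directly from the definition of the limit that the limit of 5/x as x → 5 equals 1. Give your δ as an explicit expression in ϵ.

δ = min(5/2, (5/2)ϵ)

Fix ϵ > 0. We seek δ > 0 such that 0 < |x − 5| < δ implies |5/x − 1| < ϵ.
|5/x − 1| = 5·|5 − x|/(5·|x|) = 5|x − 5|/(5|x|).
Require δ ≤ 5/2 so that |x| > 5 − 5/2 = 5/2, hence 5|x| > 25/2.
Then |5/x − 1| < 5|x − 5|/(25/2), which is < ϵ when |x − 5| < (5/2)ϵ.
Take δ = min(5/2, (5/2)ϵ). Then 0 < |x − 5| < δ gives both |x − 5| < 5/2 and |x − 5| < (5/2)ϵ, so |5/x − 1| < ϵ.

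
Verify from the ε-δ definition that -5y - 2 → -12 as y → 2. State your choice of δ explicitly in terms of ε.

δ = ε/5

Let ε > 0 be given. We need δ > 0 so that 0 < |y − 2| < δ implies |(-5y - 2) + 12| < ε.
|(-5y - 2) + 12| = |-5y + 10| = 5|y − 2|.
Thus it suffices that |y − 2| < ε/5.
Take δ = ε/5. If 0 < |y − 2| < δ then |(-5y - 2) + 12| = 5|y − 2| < 5·(ε/5) = ε.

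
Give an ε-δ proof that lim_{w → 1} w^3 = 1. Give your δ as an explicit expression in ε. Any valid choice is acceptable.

Suppose ε > 0. We seek δ > 0 with 0 < |w − 1| < δ ⇒ |w^3 − 1| < ε.
Factor: w^3 − 1 = (w − 1)(w^2 + w + 1), so |w^3 − 1| = |w − 1|·|w^2 + w + 1|.
Impose δ ≤ 2 so that |w| < 3; then |w^2 + w + 1| ≤ 13.
Hence |w^3 − 1| ≤ 13|w − 1|, which is < ε once |w − 1| < ε/13.
Take δ = min(2, ε/13). If 0 < |w − 1| < δ then both bounds hold and |w^3 − 1| ≤ 13|w − 1| < 13·(ε/13) = ε.

δ = min(2, ε/13)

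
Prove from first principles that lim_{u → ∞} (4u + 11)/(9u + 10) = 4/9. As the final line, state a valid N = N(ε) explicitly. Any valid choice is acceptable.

N = (59/81)/ε

Let ε > 0. We seek N > 0 such that u > N implies |(4u + 11)/(9u + 10) − (4/9)| < ε.
(4u + 11)/(9u + 10) − (4/9) = (9(4u + 11) − 4(9u + 10)) / (9(9u + 10)) = 59/(9(9u + 10)).
For u > 0 we have 9u + 10 > 9u, so |(4u + 11)/(9u + 10) − (4/9)| = 59/(9(9u + 10)) < 59/(9·9u) = (59/81)/u.
Thus |(4u + 11)/(9u + 10) − (4/9)| < ε whenever u > (59/81)/ε.
Take N = (59/81)/ε. If u > N then |(4u + 11)/(9u + 10) − (4/9)| < (59/81)/u < ε.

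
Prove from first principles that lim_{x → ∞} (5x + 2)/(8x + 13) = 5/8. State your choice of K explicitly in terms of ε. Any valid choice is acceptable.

K = (49/64)/ε

Fix ε > 0. We seek K > 0 such that x > K implies |(5x + 2)/(8x + 13) − (5/8)| < ε.
(5x + 2)/(8x + 13) − (5/8) = (8(5x + 2) − 5(8x + 13)) / (8(8x + 13)) = -49/(8(8x + 13)).
For x > 0 we have 8x + 13 > 8x, so |(5x + 2)/(8x + 13) − (5/8)| = 49/(8(8x + 13)) < 49/(8·8x) = (49/64)/x.
Thus |(5x + 2)/(8x + 13) − (5/8)| < ε whenever x > (49/64)/ε.
Take K = (49/64)/ε. If x > K then |(5x + 2)/(8x + 13) − (5/8)| < (49/64)/x < ε.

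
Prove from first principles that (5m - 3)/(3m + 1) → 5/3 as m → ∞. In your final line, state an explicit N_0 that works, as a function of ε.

N_0 = (14/9)/ε

Let ε > 0. For m ≥ 1, |(5m - 3)/(3m + 1) − (5/3)| = |-14|/(3(3m + 1)) = 14/(3(3m + 1)).
Since 3m + 1 ≥ 3m for m ≥ 1, this is ≤ 14/(3·3m) = (14/9)/m.
So |(5m - 3)/(3m + 1) − (5/3)| < ε whenever m > (14/9)/ε.
Take N_0 = (14/9)/ε. If m > N_0 then |(5m - 3)/(3m + 1) − (5/3)| ≤ (14/9)/m < ε.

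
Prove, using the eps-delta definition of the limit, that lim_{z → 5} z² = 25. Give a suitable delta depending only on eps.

delta = min(2, eps/12)

Let eps > 0 be given. We seek delta > 0 with 0 < |z − 5| < delta ⇒ |z² − 25| < eps.
Factor: z² − 25 = (z − 5)(z + 5), so |z² − 25| = |z − 5|·|z + 5|.
Restrict delta ≤ 2. Then |z − 5| < 2 gives |z| < 7, so by the triangle inequality |z + 5| ≤ 7 + 5 = 12.
Hence |z² − 25| ≤ 12|z − 5|, which is < eps once |z − 5| < eps/12.
Take delta = min(2, eps/12). If 0 < |z − 5| < delta then both bounds hold and |z² − 25| ≤ 12|z − 5| < 12·(eps/12) = eps.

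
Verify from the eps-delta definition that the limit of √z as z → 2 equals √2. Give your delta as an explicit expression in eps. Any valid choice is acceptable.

Suppose eps > 0. We want delta > 0 such that 0 < |z − 2| < delta implies |√z − √2| < eps.
Rationalise: √z − √2 = (z − 2)/(√z + √2), so |√z − √2| = |z − 2|/(√z + √2).
Restrict delta ≤ 2 so that |z − 2| < 2 forces z > 0, and then √z + √2 > √2.
Hence |√z − √2| < |z − 2|/√2, which is < eps once |z − 2| < √2·eps.
Take delta = min(2, √2·eps). If 0 < |z − 2| < delta then z > 0 and |√z − √2| < |z − 2|/√2 < eps.

delta = min(2, √2·eps)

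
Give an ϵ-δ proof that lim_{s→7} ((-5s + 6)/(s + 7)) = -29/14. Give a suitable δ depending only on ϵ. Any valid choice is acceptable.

δ = min(7, (98/41)ϵ)

Let ϵ > 0 be given. We want δ > 0 with 0 < |s − 7| < δ ⇒ |(-5s + 6)/(s + 7) + 29/14| < ϵ.
Combining over a common denominator, (-5s + 6)/(s + 7) + 29/14 = [(-5s + 6)·14 − (-29)·(s + 7)] / [14·(s + 7)] = -41(s − 7) / (14(s + 7)).
So |(-5s + 6)/(s + 7) + 29/14| = 41|s − 7| / (14·|s + 7|).
Restrict δ ≤ 7. Then |s − 7| < 7 gives |s + 7| = |(s − 7) + 14| ≥ 14 − 7 = 7.
Hence |(-5s + 6)/(s + 7) + 29/14| < 41|s − 7|/(14·7) = (41/98)|s − 7|, which is < ϵ once |s − 7| < (98/41)ϵ.
Take δ = min(7, (98/41)ϵ). Then 0 < |s − 7| < δ forces both bounds, so |(-5s + 6)/(s + 7) + 29/14| < ϵ.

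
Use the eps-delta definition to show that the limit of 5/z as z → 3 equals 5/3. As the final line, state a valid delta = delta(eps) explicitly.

delta = min(3/2, (9/10)eps)

Let eps > 0. We seek delta > 0 such that 0 < |z − 3| < delta implies |5/z − (5/3)| < eps.
|5/z − (5/3)| = 5·|3 − z|/(3·|z|) = 5|z − 3|/(3|z|).
Require delta ≤ 3/2 so that |z| > 3 − 3/2 = 3/2, hence 3|z| > 9/2.
Then |5/z − (5/3)| < 5|z − 3|/(9/2), which is < eps when |z − 3| < (9/10)eps.
Take delta = min(3/2, (9/10)eps). Then 0 < |z − 3| < delta gives both |z − 3| < 3/2 and |z − 3| < (9/10)eps, so |5/z − (5/3)| < eps.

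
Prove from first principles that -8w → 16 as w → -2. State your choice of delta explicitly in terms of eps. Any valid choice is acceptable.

delta = eps/8

Suppose eps > 0. We need delta > 0 so that 0 < |w + 2| < delta implies |(-8w) − 16| < eps.
Since (-8w) − 16 = -8(w + 2), we have |(-8w) − 16| = 8|w + 2|.
So 8|w + 2| < eps exactly when |w + 2| < eps/8.
Take delta = eps/8. If 0 < |w + 2| < delta then |(-8w) − 16| = 8|w + 2| < 8·(eps/8) = eps.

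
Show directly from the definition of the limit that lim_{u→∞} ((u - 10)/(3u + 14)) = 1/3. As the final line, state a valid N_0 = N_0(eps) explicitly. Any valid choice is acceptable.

N_0 = (44/9)/eps

Let eps > 0 be given. We seek N_0 > 0 such that u > N_0 implies |(u - 10)/(3u + 14) − (1/3)| < eps.
(u - 10)/(3u + 14) − (1/3) = (3(u - 10) − (3u + 14)) / (3(3u + 14)) = -44/(3(3u + 14)).
For u > 0 we have 3u + 14 > 3u, so |(u - 10)/(3u + 14) − (1/3)| = 44/(3(3u + 14)) < 44/(3·3u) = (44/9)/u.
Thus |(u - 10)/(3u + 14) − (1/3)| < eps whenever u > (44/9)/eps.
Take N_0 = (44/9)/eps. If u > N_0 then |(u - 10)/(3u + 14) − (1/3)| < (44/9)/u < eps.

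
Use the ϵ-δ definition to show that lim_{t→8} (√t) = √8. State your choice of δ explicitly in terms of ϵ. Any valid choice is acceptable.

δ = min(8, √8·ϵ)

Fix ϵ > 0. We want δ > 0 such that 0 < |t − 8| < δ implies |√t − √8| < ϵ.
Multiplying by the conjugate, |√t − √8| = |t − 8|/(√t + √8).
Restrict δ ≤ 8 so that |t − 8| < 8 forces t > 0, and then √t + √8 > √8.
Hence |√t − √8| < |t − 8|/√8, which is < ϵ once |t − 8| < √8·ϵ.
Take δ = min(8, √8·ϵ). If 0 < |t − 8| < δ then t > 0 and |√t − √8| < |t − 8|/√8 < ϵ.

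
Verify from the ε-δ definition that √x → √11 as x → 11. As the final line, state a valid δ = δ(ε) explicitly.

δ = min(11, √11·ε)

Let ε > 0 be given. We want δ > 0 such that 0 < |x − 11| < δ implies |√x − √11| < ε.
Rationalise: √x − √11 = (x − 11)/(√x + √11), so |√x − √11| = |x − 11|/(√x + √11).
Restrict δ ≤ 11 so that |x − 11| < 11 forces x > 0, and then √x + √11 > √11.
Hence |√x − √11| < |x − 11|/√11, which is < ε once |x − 11| < √11·ε.
Take δ = min(11, √11·ε). If 0 < |x − 11| < δ then x > 0 and |√x − √11| < |x − 11|/√11 < ε.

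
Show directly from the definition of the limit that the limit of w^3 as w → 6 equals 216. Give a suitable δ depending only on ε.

δ = min(1, ε/127)

Fix ε > 0. We seek δ > 0 with 0 < |w − 6| < δ ⇒ |w^3 − 216| < ε.
Factor: w^3 − 216 = (w − 6)(w^2 + 6w + 36), so |w^3 − 216| = |w − 6|·|w^2 + 6w + 36|.
Impose δ ≤ 1 so that |w| < 7; then |w^2 + 6w + 36| ≤ 127.
Hence |w^3 − 216| ≤ 127|w − 6|, which is < ε once |w − 6| < ε/127.
Take δ = min(1, ε/127). If 0 < |w − 6| < δ then both bounds hold and |w^3 − 216| ≤ 127|w − 6| < 127·(ε/127) = ε.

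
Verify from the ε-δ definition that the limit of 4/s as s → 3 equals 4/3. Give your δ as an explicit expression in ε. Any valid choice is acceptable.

δ = min(3/2, (9/8)ε)

Let ε > 0. We seek δ > 0 such that 0 < |s − 3| < δ implies |4/s − (4/3)| < ε.
|4/s − (4/3)| = 4·|3 − s|/(3·|s|) = 4|s − 3|/(3|s|).
Require δ ≤ 3/2 so that |s| > 3 − 3/2 = 3/2, hence 3|s| > 9/2.
Then |4/s − (4/3)| < 4|s − 3|/(9/2), which is < ε when |s − 3| < (9/8)ε.
Take δ = min(3/2, (9/8)ε). Then 0 < |s − 3| < δ gives both |s − 3| < 3/2 and |s − 3| < (9/8)ε, so |4/s − (4/3)| < ε.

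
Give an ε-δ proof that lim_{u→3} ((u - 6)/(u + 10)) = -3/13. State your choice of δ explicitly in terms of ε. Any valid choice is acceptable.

δ = min(13/2, (169/32)ε)

Suppose ε > 0. We want δ > 0 with 0 < |u − 3| < δ ⇒ |(u - 6)/(u + 10) + 3/13| < ε.
Combining over a common denominator, (u - 6)/(u + 10) + 3/13 = [(u - 6)·13 − (-3)·(u + 10)] / [13·(u + 10)] = 16(u − 3) / (13(u + 10)).
So |(u - 6)/(u + 10) + 3/13| = 16|u − 3| / (13·|u + 10|).
Restrict δ ≤ 13/2. Then |u − 3| < 13/2 gives |u + 10| = |(u − 3) + 13| ≥ 13 − 13/2 = 13/2.
Hence |(u - 6)/(u + 10) + 3/13| < 16|u − 3|/(13·(13/2)) = (32/169)|u − 3|, which is < ε once |u − 3| < (169/32)ε.
Take δ = min(13/2, (169/32)ε). Then 0 < |u − 3| < δ forces both bounds, so |(u - 6)/(u + 10) + 3/13| < ε.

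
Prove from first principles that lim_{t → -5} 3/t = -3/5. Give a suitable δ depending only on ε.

Suppose ε > 0. We seek δ > 0 such that 0 < |t + 5| < δ implies |3/t + 3/5| < ε.
|3/t + 3/5| = 3·|-5 − t|/(5·|t|) = 3|t + 5|/(5|t|).
Require δ ≤ 5/2 so that |t| > 5 − 5/2 = 5/2, hence 5|t| > 25/2.
Then |3/t + 3/5| < 3|t + 5|/(25/2), which is < ε when |t + 5| < (25/6)ε.
Take δ = min(5/2, (25/6)ε). Then 0 < |t + 5| < δ gives both |t + 5| < 5/2 and |t + 5| < (25/6)ε, so |3/t + 3/5| < ε.

δ = min(5/2, (25/6)ε)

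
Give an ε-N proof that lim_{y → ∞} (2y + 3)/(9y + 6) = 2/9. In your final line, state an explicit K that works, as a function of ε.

K = (5/27)/ε

Suppose ε > 0. We seek K > 0 such that y > K implies |(2y + 3)/(9y + 6) − (2/9)| < ε.
(2y + 3)/(9y + 6) − (2/9) = (9(2y + 3) − 2(9y + 6)) / (9(9y + 6)) = 15/(9(9y + 6)).
For y > 0 we have 9y + 6 > 9y, so |(2y + 3)/(9y + 6) − (2/9)| = 15/(9(9y + 6)) < 15/(9·9y) = (5/27)/y.
Thus |(2y + 3)/(9y + 6) − (2/9)| < ε whenever y > (5/27)/ε.
Take K = (5/27)/ε. If y > K then |(2y + 3)/(9y + 6) − (2/9)| < (5/27)/y < ε.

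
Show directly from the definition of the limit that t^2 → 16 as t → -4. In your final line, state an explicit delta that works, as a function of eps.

Let eps > 0. We seek delta > 0 with 0 < |t + 4| < delta ⇒ |t^2 − 16| < eps.
Factor: t^2 − 16 = (t + 4)(t - 4), so |t^2 − 16| = |t + 4|·|t - 4|.
Impose delta ≤ 1 so that |t| < 5; then |t - 4| ≤ 9.
Hence |t^2 − 16| ≤ 9|t + 4|, which is < eps once |t + 4| < eps/9.
Take delta = min(1, eps/9). If 0 < |t + 4| < delta then both bounds hold and |t^2 − 16| ≤ 9|t + 4| < 9·(eps/9) = eps.

delta = min(1, eps/9)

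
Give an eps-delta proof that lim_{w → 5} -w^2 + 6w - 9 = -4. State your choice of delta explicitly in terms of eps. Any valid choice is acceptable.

delta = min(1, eps/7)

Let eps > 0 be given. We want delta > 0 such that 0 < |w − 5| < delta implies |(-w^2 + 6w - 9) + 4| < eps.
(-w^2 + 6w - 9) + 4 = -w^2 + 6w - 5 = (w − 5)(-w + 1).
So |(-w^2 + 6w - 9) + 4| = |w − 5|·|-w + 1|.
Require delta ≤ 1. Then |w − 5| < 1 gives |w| < 6, and by the triangle inequality |-w + 1| ≤ 6 + 1 = 7.
Hence |(-w^2 + 6w - 9) + 4| ≤ 7|w − 5| < eps provided |w − 5| < eps/7.
Take delta = min(1, eps/7). Then 0 < |w − 5| < delta gives both |w − 5| < 1 and |w − 5| < eps/7, so |(-w^2 + 6w - 9) + 4| < eps.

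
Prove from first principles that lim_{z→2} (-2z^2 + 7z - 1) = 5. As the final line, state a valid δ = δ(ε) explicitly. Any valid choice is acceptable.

Let ε > 0 be given. We want δ > 0 such that 0 < |z − 2| < δ implies |(-2z^2 + 7z - 1) − 5| < ε.
(-2z^2 + 7z - 1) − 5 = -2z^2 + 7z - 6 = (z − 2)(-2z + 3).
So |(-2z^2 + 7z - 1) − 5| = |z − 2|·|-2z + 3|.
Assume first that |z − 2| < 1, so |z| < 3. Then |-2z + 3| ≤ 2·3 + 3 = 9.
Hence |(-2z^2 + 7z - 1) − 5| ≤ 9|z − 2| < ε provided |z − 2| < ε/9.
Take δ = min(1, ε/9). Then 0 < |z − 2| < δ gives both |z − 2| < 1 and |z − 2| < ε/9, so |(-2z^2 + 7z - 1) − 5| < ε.

δ = min(1, ε/9)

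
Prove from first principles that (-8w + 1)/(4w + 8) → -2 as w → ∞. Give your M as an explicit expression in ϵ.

M = (17/4)/ϵ

Suppose ϵ > 0. We seek M > 0 such that w > M implies |(-8w + 1)/(4w + 8) + 2| < ϵ.
(-8w + 1)/(4w + 8) + 2 = (4(-8w + 1) − (-8)(4w + 8)) / (4(4w + 8)) = 68/(4(4w + 8)).
For w > 0 we have 4w + 8 > 4w, so |(-8w + 1)/(4w + 8) + 2| = 68/(4(4w + 8)) < 68/(4·4w) = (17/4)/w.
Thus |(-8w + 1)/(4w + 8) + 2| < ϵ whenever w > (17/4)/ϵ.
Take M = (17/4)/ϵ. If w > M then |(-8w + 1)/(4w + 8) + 2| < (17/4)/w < ϵ.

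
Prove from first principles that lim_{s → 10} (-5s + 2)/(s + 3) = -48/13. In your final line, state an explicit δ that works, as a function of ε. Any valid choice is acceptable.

Suppose ε > 0. We want δ > 0 with 0 < |s − 10| < δ ⇒ |(-5s + 2)/(s + 3) + 48/13| < ε.
Combining over a common denominator, (-5s + 2)/(s + 3) + 48/13 = [(-5s + 2)·13 − (-48)·(s + 3)] / [13·(s + 3)] = -17(s − 10) / (13(s + 3)).
So |(-5s + 2)/(s + 3) + 48/13| = 17|s − 10| / (13·|s + 3|).
Restrict δ ≤ 13/2. Then |s − 10| < 13/2 gives |s + 3| = |(s − 10) + 13| ≥ 13 − 13/2 = 13/2.
Hence |(-5s + 2)/(s + 3) + 48/13| < 17|s − 10|/(13·(13/2)) = (34/169)|s − 10|, which is < ε once |s − 10| < (169/34)ε.
Take δ = min(13/2, (169/34)ε). Then 0 < |s − 10| < δ forces both bounds, so |(-5s + 2)/(s + 3) + 48/13| < ε.

δ = min(13/2, (169/34)ε)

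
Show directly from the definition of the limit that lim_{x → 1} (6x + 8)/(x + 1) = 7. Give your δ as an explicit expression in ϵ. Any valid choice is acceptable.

δ = min(1, ϵ)

Fix ϵ > 0. We want δ > 0 with 0 < |x − 1| < δ ⇒ |(6x + 8)/(x + 1) − 7| < ϵ.
Combining over a common denominator, (6x + 8)/(x + 1) − 7 = [(6x + 8)·2 − 14·(x + 1)] / [2·(x + 1)] = -2(x − 1) / (2(x + 1)).
So |(6x + 8)/(x + 1) − 7| = 2|x − 1| / (2·|x + 1|).
Restrict δ ≤ 1. Then |x − 1| < 1 gives |x + 1| = |(x − 1) + 2| ≥ 2 − 1 = 1.
Hence |(6x + 8)/(x + 1) − 7| < 2|x − 1|/(2·1) = |x − 1|, which is < ϵ once |x − 1| < ϵ.
Take δ = min(1, ϵ). Then 0 < |x − 1| < δ forces both bounds, so |(6x + 8)/(x + 1) − 7| < ϵ.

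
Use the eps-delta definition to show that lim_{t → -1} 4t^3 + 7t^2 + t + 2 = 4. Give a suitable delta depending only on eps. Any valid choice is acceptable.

Let eps > 0 be given. We want delta > 0 such that 0 < |t + 1| < delta implies |(4t^3 + 7t^2 + t + 2) − 4| < eps.
(4t^3 + 7t^2 + t + 2) − 4 = 4t^3 + 7t^2 + t - 2 = (t + 1)(4t^2 + 3t - 2).
So |(4t^3 + 7t^2 + t + 2) − 4| = |t + 1|·|4t^2 + 3t - 2|.
Require delta ≤ 1. Then |t + 1| < 1 gives |t| < 2, and by the triangle inequality |4t^2 + 3t - 2| ≤ 4·2^2 + 3·2 + 2 = 24.
Hence |(4t^3 + 7t^2 + t + 2) − 4| ≤ 24|t + 1| < eps provided |t + 1| < eps/24.
Take delta = min(1, eps/24). Then 0 < |t + 1| < delta gives both |t + 1| < 1 and |t + 1| < eps/24, so |(4t^3 + 7t^2 + t + 2) − 4| < eps.

delta = min(1, eps/24)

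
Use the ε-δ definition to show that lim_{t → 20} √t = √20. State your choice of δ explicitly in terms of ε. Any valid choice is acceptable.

Let ε > 0. We want δ > 0 such that 0 < |t − 20| < δ implies |√t − √20| < ε.
Multiplying by the conjugate, |√t − √20| = |t − 20|/(√t + √20).
Restrict δ ≤ 20 so that |t − 20| < 20 forces t > 0, and then √t + √20 > √20.
Hence |√t − √20| < |t − 20|/√20, which is < ε once |t − 20| < √20·ε.
Take δ = min(20, √20·ε). If 0 < |t − 20| < δ then t > 0 and |√t − √20| < |t − 20|/√20 < ε.

δ = min(20, √20·ε)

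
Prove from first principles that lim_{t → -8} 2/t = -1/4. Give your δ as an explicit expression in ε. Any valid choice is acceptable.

Fix ε > 0. We seek δ > 0 such that 0 < |t + 8| < δ implies |2/t + 1/4| < ε.
|2/t + 1/4| = 2·|-8 − t|/(8·|t|) = 2|t + 8|/(8|t|).
Require δ ≤ 4 so that |t| > 8 − 4 = 4, hence 8|t| > 32.
Then |2/t + 1/4| < 2|t + 8|/32, which is < ε when |t + 8| < 16ε.
Take δ = min(4, 16ε). Then 0 < |t + 8| < δ gives both |t + 8| < 4 and |t + 8| < 16ε, so |2/t + 1/4| < ε.

δ = min(4, 16ε)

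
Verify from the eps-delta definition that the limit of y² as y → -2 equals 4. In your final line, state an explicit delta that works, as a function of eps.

delta = min(1, eps/5)

Let eps > 0. We seek delta > 0 with 0 < |y + 2| < delta ⇒ |y² − 4| < eps.
Factor: y² − 4 = (y + 2)(y - 2), so |y² − 4| = |y + 2|·|y - 2|.
Impose delta ≤ 1 so that |y| < 3; then |y - 2| ≤ 5.
Hence |y² − 4| ≤ 5|y + 2|, which is < eps once |y + 2| < eps/5.
Take delta = min(1, eps/5). If 0 < |y + 2| < delta then both bounds hold and |y² − 4| ≤ 5|y + 2| < 5·(eps/5) = eps.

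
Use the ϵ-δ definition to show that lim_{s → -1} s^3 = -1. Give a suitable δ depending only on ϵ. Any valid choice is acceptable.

Let ϵ > 0 be given. We seek δ > 0 with 0 < |s + 1| < δ ⇒ |s^3 + 1| < ϵ.
Factor: s^3 + 1 = (s + 1)(s^2 - s + 1), so |s^3 + 1| = |s + 1|·|s^2 - s + 1|.
Impose δ ≤ 1 so that |s| < 2; then |s^2 - s + 1| ≤ 7.
Hence |s^3 + 1| ≤ 7|s + 1|, which is < ϵ once |s + 1| < ϵ/7.
Take δ = min(1, ϵ/7). If 0 < |s + 1| < δ then both bounds hold and |s^3 + 1| ≤ 7|s + 1| < 7·(ϵ/7) = ϵ.

δ = min(1, ϵ/7)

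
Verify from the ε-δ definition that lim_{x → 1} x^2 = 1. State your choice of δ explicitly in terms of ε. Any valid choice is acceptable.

δ = min(2, ε/4)

Suppose ε > 0. We seek δ > 0 with 0 < |x − 1| < δ ⇒ |x^2 − 1| < ε.
Factor: x^2 − 1 = (x − 1)(x + 1), so |x^2 − 1| = |x − 1|·|x + 1|.
Impose δ ≤ 2 so that |x| < 3; then |x + 1| ≤ 4.
Hence |x^2 − 1| ≤ 4|x − 1|, which is < ε once |x − 1| < ε/4.
Take δ = min(2, ε/4). If 0 < |x − 1| < δ then both bounds hold and |x^2 − 1| ≤ 4|x − 1| < 4·(ε/4) = ε.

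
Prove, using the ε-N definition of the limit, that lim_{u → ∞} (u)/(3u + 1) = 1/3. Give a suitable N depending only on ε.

N = (1/9)/ε

Fix ε > 0. We seek N > 0 such that u > N implies |(u)/(3u + 1) − (1/3)| < ε.
(u)/(3u + 1) − (1/3) = (3(u) − (3u + 1)) / (3(3u + 1)) = -1/(3(3u + 1)).
For u > 0 we have 3u + 1 > 3u, so |(u)/(3u + 1) − (1/3)| = 1/(3(3u + 1)) < 1/(3·3u) = (1/9)/u.
Thus |(u)/(3u + 1) − (1/3)| < ε whenever u > (1/9)/ε.
Take N = (1/9)/ε. If u > N then |(u)/(3u + 1) − (1/3)| < (1/9)/u < ε.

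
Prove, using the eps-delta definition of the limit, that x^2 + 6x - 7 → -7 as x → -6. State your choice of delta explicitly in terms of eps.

Let eps > 0. We want delta > 0 such that 0 < |x + 6| < delta implies |(x^2 + 6x - 7) + 7| < eps.
(x^2 + 6x - 7) + 7 = x^2 + 6x = (x + 6)(x).
So |(x^2 + 6x - 7) + 7| = |x + 6|·|x|.
Assume first that |x + 6| < 2, so |x| < 8. Then |x| ≤ 8 = 8.
Hence |(x^2 + 6x - 7) + 7| ≤ 8|x + 6| < eps provided |x + 6| < eps/8.
Take delta = min(2, eps/8). Then 0 < |x + 6| < delta gives both |x + 6| < 2 and |x + 6| < eps/8, so |(x^2 + 6x - 7) + 7| < eps.

delta = min(2, eps/8)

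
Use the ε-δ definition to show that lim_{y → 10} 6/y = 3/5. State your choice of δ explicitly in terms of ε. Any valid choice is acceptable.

δ = min(5, (25/3)ε)

Fix ε > 0. We seek δ > 0 such that 0 < |y − 10| < δ implies |6/y − (3/5)| < ε.
|6/y − (3/5)| = 6·|10 − y|/(10·|y|) = 6|y − 10|/(10|y|).
Restrict δ ≤ 5. Then |y − 10| < 5 gives |y| > 5, so 10|y| > 50.
Then |6/y − (3/5)| < 6|y − 10|/50, which is < ε when |y − 10| < (25/3)ε.
Take δ = min(5, (25/3)ε). Then 0 < |y − 10| < δ gives both |y − 10| < 5 and |y − 10| < (25/3)ε, so |6/y − (3/5)| < ε.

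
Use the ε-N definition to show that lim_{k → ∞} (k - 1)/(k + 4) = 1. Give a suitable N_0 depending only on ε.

N_0 = 5/ε

Let ε > 0 be given. For k ≥ 1, |(k - 1)/(k + 4) − 1| = |-5|/((k + 4)) = 5/((k + 4)).
Since k + 4 ≥ k for k ≥ 1, this is ≤ 5/(k) = 5/k.
So |(k - 1)/(k + 4) − 1| < ε whenever k > 5/ε.
Take N_0 = 5/ε. If k > N_0 then |(k - 1)/(k + 4) − 1| ≤ 5/k < ε.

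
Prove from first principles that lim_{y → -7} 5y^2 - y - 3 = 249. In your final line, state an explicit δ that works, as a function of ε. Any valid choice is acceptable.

δ = min(1, ε/76)

Let ε > 0. We want δ > 0 such that 0 < |y + 7| < δ implies |(5y^2 - y - 3) − 249| < ε.
(5y^2 - y - 3) − 249 = 5y^2 - y - 252 = (y + 7)(5y - 36).
So |(5y^2 - y - 3) − 249| = |y + 7|·|5y - 36|.
Require δ ≤ 1. Then |y + 7| < 1 gives |y| < 8, and by the triangle inequality |5y - 36| ≤ 5·8 + 36 = 76.
Hence |(5y^2 - y - 3) − 249| ≤ 76|y + 7| < ε provided |y + 7| < ε/76.
Choosing δ = min(1, ε/76) ensures both conditions, hence |(5y^2 - y - 3) − 249| < ε.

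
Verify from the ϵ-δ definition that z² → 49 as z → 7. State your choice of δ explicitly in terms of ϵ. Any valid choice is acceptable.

Let ϵ > 0. We seek δ > 0 with 0 < |z − 7| < δ ⇒ |z² − 49| < ϵ.
Factor: z² − 49 = (z − 7)(z + 7), so |z² − 49| = |z − 7|·|z + 7|.
Impose δ ≤ 1 so that |z| < 8; then |z + 7| ≤ 15.
Hence |z² − 49| ≤ 15|z − 7|, which is < ϵ once |z − 7| < ϵ/15.
Take δ = min(1, ϵ/15). If 0 < |z − 7| < δ then both bounds hold and |z² − 49| ≤ 15|z − 7| < 15·(ϵ/15) = ϵ.

δ = min(1, ϵ/15)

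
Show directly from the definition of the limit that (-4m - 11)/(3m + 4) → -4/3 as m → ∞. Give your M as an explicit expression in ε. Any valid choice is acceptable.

M = (17/9)/ε

Let ε > 0. For m ≥ 1, |(-4m - 11)/(3m + 4) + 4/3| = |-17|/(3(3m + 4)) = 17/(3(3m + 4)).
Since 3m + 4 ≥ 3m for m ≥ 1, this is ≤ 17/(3·3m) = (17/9)/m.
So |(-4m - 11)/(3m + 4) + 4/3| < ε whenever m > (17/9)/ε.
Take M = (17/9)/ε. If m > M then |(-4m - 11)/(3m + 4) + 4/3| ≤ (17/9)/m < ε.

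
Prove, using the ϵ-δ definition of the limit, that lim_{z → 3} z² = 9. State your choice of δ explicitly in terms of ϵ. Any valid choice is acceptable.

Suppose ϵ > 0. We seek δ > 0 with 0 < |z − 3| < δ ⇒ |z² − 9| < ϵ.
Factor: z² − 9 = (z − 3)(z + 3), so |z² − 9| = |z − 3|·|z + 3|.
Impose δ ≤ 1 so that |z| < 4; then |z + 3| ≤ 7.
Hence |z² − 9| ≤ 7|z − 3|, which is < ϵ once |z − 3| < ϵ/7.
Take δ = min(1, ϵ/7). If 0 < |z − 3| < δ then both bounds hold and |z² − 9| ≤ 7|z − 3| < 7·(ϵ/7) = ϵ.

δ = min(1, ϵ/7)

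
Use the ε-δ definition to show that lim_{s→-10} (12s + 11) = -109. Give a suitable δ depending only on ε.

Suppose ε > 0. We need δ > 0 so that 0 < |s + 10| < δ implies |(12s + 11) + 109| < ε.
Since (12s + 11) + 109 = 12(s + 10), we have |(12s + 11) + 109| = 12|s + 10|.
So 12|s + 10| < ε exactly when |s + 10| < ε/12.
Take δ = ε/12. If 0 < |s + 10| < δ then |(12s + 11) + 109| = 12|s + 10| < 12·(ε/12) = ε.

δ = ε/12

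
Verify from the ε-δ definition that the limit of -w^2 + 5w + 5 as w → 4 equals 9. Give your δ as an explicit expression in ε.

Suppose ε > 0. We want δ > 0 such that 0 < |w − 4| < δ implies |(-w^2 + 5w + 5) − 9| < ε.
(-w^2 + 5w + 5) − 9 = -w^2 + 5w - 4 = (w − 4)(-w + 1).
So |(-w^2 + 5w + 5) − 9| = |w − 4|·|-w + 1|.
Require δ ≤ 1. Then |w − 4| < 1 gives |w| < 5, and by the triangle inequality |-w + 1| ≤ 5 + 1 = 6.
Hence |(-w^2 + 5w + 5) − 9| ≤ 6|w − 4| < ε provided |w − 4| < ε/6.
Choosing δ = min(1, ε/6) ensures both conditions, hence |(-w^2 + 5w + 5) − 9| < ε.

δ = min(1, ε/6)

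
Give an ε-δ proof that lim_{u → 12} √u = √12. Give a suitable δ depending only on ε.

δ = min(12, √12·ε)

Suppose ε > 0. We want δ > 0 such that 0 < |u − 12| < δ implies |√u − √12| < ε.
Multiplying by the conjugate, |√u − √12| = |u − 12|/(√u + √12).
Restrict δ ≤ 12 so that |u − 12| < 12 forces u > 0, and then √u + √12 > √12.
Hence |√u − √12| < |u − 12|/√12, which is < ε once |u − 12| < √12·ε.
Take δ = min(12, √12·ε). If 0 < |u − 12| < δ then u > 0 and |√u − √12| < |u − 12|/√12 < ε.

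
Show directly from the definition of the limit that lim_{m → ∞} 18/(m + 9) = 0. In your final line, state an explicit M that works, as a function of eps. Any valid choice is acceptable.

M = 18/eps

Let eps > 0 be given. For m ≥ 1, |18/(m + 9) − 0| = 18/(m + 9) ≤ 18/m.
We need 18/m < eps, i.e. m > 18/eps.
Take M = 18/eps. If m > M then |18/(m + 9)| ≤ 18/m < eps.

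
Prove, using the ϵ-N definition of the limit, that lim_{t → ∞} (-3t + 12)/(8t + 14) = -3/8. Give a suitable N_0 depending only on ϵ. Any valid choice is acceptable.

Let ϵ > 0. We seek N_0 > 0 such that t > N_0 implies |(-3t + 12)/(8t + 14) + 3/8| < ϵ.
(-3t + 12)/(8t + 14) + 3/8 = (8(-3t + 12) − (-3)(8t + 14)) / (8(8t + 14)) = 138/(8(8t + 14)).
For t > 0 we have 8t + 14 > 8t, so |(-3t + 12)/(8t + 14) + 3/8| = 138/(8(8t + 14)) < 138/(8·8t) = (69/32)/t.
Thus |(-3t + 12)/(8t + 14) + 3/8| < ϵ whenever t > (69/32)/ϵ.
Take N_0 = (69/32)/ϵ. If t > N_0 then |(-3t + 12)/(8t + 14) + 3/8| < (69/32)/t < ϵ.

N_0 = (69/32)/ϵ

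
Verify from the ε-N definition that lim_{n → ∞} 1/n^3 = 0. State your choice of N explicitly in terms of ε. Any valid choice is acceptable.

Suppose ε > 0. For n ≥ 1, |1/n^3 − 0| = 1/n^3.
1/n^3 < ε ⇔ n^3 > 1/ε ⇔ n > (1/ε)^{1/3}.
Take N = (1/ε)^{1/3}. Then n > N implies 1/n^3 < ε.

N = (1/ε)^{1/3}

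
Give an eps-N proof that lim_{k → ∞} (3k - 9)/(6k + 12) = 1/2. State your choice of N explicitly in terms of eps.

N = (5/2)/eps

Suppose eps > 0. For k ≥ 1, |(3k - 9)/(6k + 12) − (1/2)| = |-90|/(6(6k + 12)) = 90/(6(6k + 12)).
Since 6k + 12 ≥ 6k for k ≥ 1, this is ≤ 90/(6·6k) = (5/2)/k.
So |(3k - 9)/(6k + 12) − (1/2)| < eps whenever k > (5/2)/eps.
Take N = (5/2)/eps. If k > N then |(3k - 9)/(6k + 12) − (1/2)| ≤ (5/2)/k < eps.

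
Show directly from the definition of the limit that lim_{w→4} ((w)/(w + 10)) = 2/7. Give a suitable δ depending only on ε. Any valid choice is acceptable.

Fix ε > 0. We want δ > 0 with 0 < |w − 4| < δ ⇒ |(w)/(w + 10) − (2/7)| < ε.
Combining over a common denominator, (w)/(w + 10) − (2/7) = [(w)·14 − 4·(w + 10)] / [14·(w + 10)] = 10(w − 4) / (14(w + 10)).
So |(w)/(w + 10) − (2/7)| = 10|w − 4| / (14·|w + 10|).
Require δ ≤ 7, so |w + 10| ≥ |14| − |w − 4| > 14 − 7 = 7.
Hence |(w)/(w + 10) − (2/7)| < 10|w − 4|/(14·7) = (5/49)|w − 4|, which is < ε once |w − 4| < (49/5)ε.
Take δ = min(7, (49/5)ε). Then 0 < |w − 4| < δ forces both bounds, so |(w)/(w + 10) − (2/7)| < ε.

δ = min(7, (49/5)ε)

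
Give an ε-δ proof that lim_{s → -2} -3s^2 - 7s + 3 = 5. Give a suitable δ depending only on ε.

δ = min(1, ε/10)

Suppose ε > 0. We want δ > 0 such that 0 < |s + 2| < δ implies |(-3s^2 - 7s + 3) − 5| < ε.
(-3s^2 - 7s + 3) − 5 = -3s^2 - 7s - 2 = (s + 2)(-3s - 1).
So |(-3s^2 - 7s + 3) − 5| = |s + 2|·|-3s - 1|.
Assume first that |s + 2| < 1, so |s| < 3. Then |-3s - 1| ≤ 3·3 + 1 = 10.
Hence |(-3s^2 - 7s + 3) − 5| ≤ 10|s + 2| < ε provided |s + 2| < ε/10.
Take δ = min(1, ε/10). Then 0 < |s + 2| < δ gives both |s + 2| < 1 and |s + 2| < ε/10, so |(-3s^2 - 7s + 3) − 5| < ε.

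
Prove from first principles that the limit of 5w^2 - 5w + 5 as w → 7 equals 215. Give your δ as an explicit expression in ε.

δ = min(1, ε/70)

Fix ε > 0. We want δ > 0 such that 0 < |w − 7| < δ implies |(5w^2 - 5w + 5) − 215| < ε.
(5w^2 - 5w + 5) − 215 = 5w^2 - 5w - 210 = (w − 7)(5w + 30).
So |(5w^2 - 5w + 5) − 215| = |w − 7|·|5w + 30|.
Assume first that |w − 7| < 1, so |w| < 8. Then |5w + 30| ≤ 5·8 + 30 = 70.
Hence |(5w^2 - 5w + 5) − 215| ≤ 70|w − 7| < ε provided |w − 7| < ε/70.
Take δ = min(1, ε/70). Then 0 < |w − 7| < δ gives both |w − 7| < 1 and |w − 7| < ε/70, so |(5w^2 - 5w + 5) − 215| < ε.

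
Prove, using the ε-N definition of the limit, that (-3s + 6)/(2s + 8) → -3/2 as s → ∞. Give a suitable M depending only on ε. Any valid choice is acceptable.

M = 9/ε

Suppose ε > 0. We seek M > 0 such that s > M implies |(-3s + 6)/(2s + 8) + 3/2| < ε.
(-3s + 6)/(2s + 8) + 3/2 = (2(-3s + 6) − (-3)(2s + 8)) / (2(2s + 8)) = 36/(2(2s + 8)).
For s > 0 we have 2s + 8 > 2s, so |(-3s + 6)/(2s + 8) + 3/2| = 36/(2(2s + 8)) < 36/(2·2s) = 9/s.
Thus |(-3s + 6)/(2s + 8) + 3/2| < ε whenever s > 9/ε.
Take M = 9/ε. If s > M then |(-3s + 6)/(2s + 8) + 3/2| < 9/s < ε.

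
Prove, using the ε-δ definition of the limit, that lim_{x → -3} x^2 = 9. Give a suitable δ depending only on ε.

Fix ε > 0. We seek δ > 0 with 0 < |x + 3| < δ ⇒ |x^2 − 9| < ε.
Factor: x^2 − 9 = (x + 3)(x - 3), so |x^2 − 9| = |x + 3|·|x - 3|.
Restrict δ ≤ 1. Then |x + 3| < 1 gives |x| < 4, so by the triangle inequality |x - 3| ≤ 4 + 3 = 7.
Hence |x^2 − 9| ≤ 7|x + 3|, which is < ε once |x + 3| < ε/7.
Take δ = min(1, ε/7). If 0 < |x + 3| < δ then both bounds hold and |x^2 − 9| ≤ 7|x + 3| < 7·(ε/7) = ε.

δ = min(1, ε/7)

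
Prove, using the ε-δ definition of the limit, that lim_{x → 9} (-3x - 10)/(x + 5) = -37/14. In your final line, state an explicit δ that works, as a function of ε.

Let ε > 0. We want δ > 0 with 0 < |x − 9| < δ ⇒ |(-3x - 10)/(x + 5) + 37/14| < ε.
Combining over a common denominator, (-3x - 10)/(x + 5) + 37/14 = [(-3x - 10)·14 − (-37)·(x + 5)] / [14·(x + 5)] = -5(x − 9) / (14(x + 5)).
So |(-3x - 10)/(x + 5) + 37/14| = 5|x − 9| / (14·|x + 5|).
Restrict δ ≤ 7. Then |x − 9| < 7 gives |x + 5| = |(x − 9) + 14| ≥ 14 − 7 = 7.
Hence |(-3x - 10)/(x + 5) + 37/14| < 5|x − 9|/(14·7) = (5/98)|x − 9|, which is < ε once |x − 9| < (98/5)ε.
Take δ = min(7, (98/5)ε). Then 0 < |x − 9| < δ forces both bounds, so |(-3x - 10)/(x + 5) + 37/14| < ε.

δ = min(7, (98/5)ε)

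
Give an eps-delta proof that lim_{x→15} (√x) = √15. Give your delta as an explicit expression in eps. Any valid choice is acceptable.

delta = min(15, √15·eps)

Suppose eps > 0. We want delta > 0 such that 0 < |x − 15| < delta implies |√x − √15| < eps.
Rationalise: √x − √15 = (x − 15)/(√x + √15), so |√x − √15| = |x − 15|/(√x + √15).
Restrict delta ≤ 15 so that |x − 15| < 15 forces x > 0, and then √x + √15 > √15.
Hence |√x − √15| < |x − 15|/√15, which is < eps once |x − 15| < √15·eps.
Take delta = min(15, √15·eps). If 0 < |x − 15| < delta then x > 0 and |√x − √15| < |x − 15|/√15 < eps.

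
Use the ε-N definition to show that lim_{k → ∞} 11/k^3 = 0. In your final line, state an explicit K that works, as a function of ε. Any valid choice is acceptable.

Fix ε > 0. For k ≥ 1, |11/k^3 − 0| = 11/k^3.
11/k^3 < ε ⇔ k^3 > 11/ε ⇔ k > (11/ε)^{1/3}.
Take K = (11/ε)^{1/3}. Then k > K implies 11/k^3 < ε.

K = (11/ε)^{1/3}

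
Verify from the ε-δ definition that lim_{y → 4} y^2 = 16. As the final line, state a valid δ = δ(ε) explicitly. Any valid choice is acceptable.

Let ε > 0. We seek δ > 0 with 0 < |y − 4| < δ ⇒ |y^2 − 16| < ε.
Factor: y^2 − 16 = (y − 4)(y + 4), so |y^2 − 16| = |y − 4|·|y + 4|.
Restrict δ ≤ 1. Then |y − 4| < 1 gives |y| < 5, so by the triangle inequality |y + 4| ≤ 5 + 4 = 9.
Hence |y^2 − 16| ≤ 9|y − 4|, which is < ε once |y − 4| < ε/9.
Take δ = min(1, ε/9). If 0 < |y − 4| < δ then both bounds hold and |y^2 − 16| ≤ 9|y − 4| < 9·(ε/9) = ε.

δ = min(1, ε/9)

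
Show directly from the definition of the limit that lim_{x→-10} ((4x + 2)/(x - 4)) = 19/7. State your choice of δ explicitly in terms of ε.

δ = min(7, (49/9)ε)

Fix ε > 0. We want δ > 0 with 0 < |x + 10| < δ ⇒ |(4x + 2)/(x - 4) − (19/7)| < ε.
Combining over a common denominator, (4x + 2)/(x - 4) − (19/7) = [(4x + 2)·(-14) − (-38)·(x - 4)] / [(-14)·(x - 4)] = -18(x + 10) / ((-14)(x - 4)).
So |(4x + 2)/(x - 4) − (19/7)| = 18|x + 10| / (14·|x − 4|).
Restrict δ ≤ 7. Then |x + 10| < 7 gives |x − 4| = |(x + 10) + (-14)| ≥ 14 − 7 = 7.
Hence |(4x + 2)/(x - 4) − (19/7)| < 18|x + 10|/(14·7) = (9/49)|x + 10|, which is < ε once |x + 10| < (49/9)ε.
Take δ = min(7, (49/9)ε). Then 0 < |x + 10| < δ forces both bounds, so |(4x + 2)/(x - 4) − (19/7)| < ε.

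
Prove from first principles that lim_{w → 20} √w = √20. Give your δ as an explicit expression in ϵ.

Fix ϵ > 0. We want δ > 0 such that 0 < |w − 20| < δ implies |√w − √20| < ϵ.
Rationalise: √w − √20 = (w − 20)/(√w + √20), so |√w − √20| = |w − 20|/(√w + √20).
Restrict δ ≤ 20 so that |w − 20| < 20 forces w > 0, and then √w + √20 > √20.
Hence |√w − √20| < |w − 20|/√20, which is < ϵ once |w − 20| < √20·ϵ.
Take δ = min(20, √20·ϵ). If 0 < |w − 20| < δ then w > 0 and |√w − √20| < |w − 20|/√20 < ϵ.

δ = min(20, √20·ϵ)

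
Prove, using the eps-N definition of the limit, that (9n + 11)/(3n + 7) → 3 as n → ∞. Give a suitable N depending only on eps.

N = (10/3)/eps

Let eps > 0 be given. For n ≥ 1, |(9n + 11)/(3n + 7) − 3| = |-30|/(3(3n + 7)) = 30/(3(3n + 7)).
Since 3n + 7 ≥ 3n for n ≥ 1, this is ≤ 30/(3·3n) = (10/3)/n.
So |(9n + 11)/(3n + 7) − 3| < eps whenever n > (10/3)/eps.
Take N = (10/3)/eps. If n > N then |(9n + 11)/(3n + 7) − 3| ≤ (10/3)/n < eps.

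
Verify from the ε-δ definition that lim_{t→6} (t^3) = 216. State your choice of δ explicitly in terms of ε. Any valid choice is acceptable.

Let ε > 0 be given. We seek δ > 0 with 0 < |t − 6| < δ ⇒ |t^3 − 216| < ε.
Factor: t^3 − 216 = (t − 6)(t^2 + 6t + 36), so |t^3 − 216| = |t − 6|·|t^2 + 6t + 36|.
Restrict δ ≤ 2. Then |t − 6| < 2 gives |t| < 8, so by the triangle inequality |t^2 + 6t + 36| ≤ 8^2 + 6·8 + 36 = 148.
Hence |t^3 − 216| ≤ 148|t − 6|, which is < ε once |t − 6| < ε/148.
Take δ = min(2, ε/148). If 0 < |t − 6| < δ then both bounds hold and |t^3 − 216| ≤ 148|t − 6| < 148·(ε/148) = ε.

δ = min(2, ε/148)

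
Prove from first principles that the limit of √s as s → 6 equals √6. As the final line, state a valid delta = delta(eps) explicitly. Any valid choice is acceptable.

delta = min(6, √6·eps)

Let eps > 0 be given. We want delta > 0 such that 0 < |s − 6| < delta implies |√s − √6| < eps.
Rationalise: √s − √6 = (s − 6)/(√s + √6), so |√s − √6| = |s − 6|/(√s + √6).
Restrict delta ≤ 6 so that |s − 6| < 6 forces s > 0, and then √s + √6 > √6.
Hence |√s − √6| < |s − 6|/√6, which is < eps once |s − 6| < √6·eps.
Take delta = min(6, √6·eps). If 0 < |s − 6| < delta then s > 0 and |√s − √6| < |s − 6|/√6 < eps.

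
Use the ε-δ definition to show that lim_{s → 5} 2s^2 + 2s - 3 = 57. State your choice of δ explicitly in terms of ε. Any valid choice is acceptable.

Let ε > 0. We want δ > 0 such that 0 < |s − 5| < δ implies |(2s^2 + 2s - 3) − 57| < ε.
(2s^2 + 2s - 3) − 57 = 2s^2 + 2s - 60 = (s − 5)(2s + 12).
So |(2s^2 + 2s - 3) − 57| = |s − 5|·|2s + 12|.
Require δ ≤ 1. Then |s − 5| < 1 gives |s| < 6, and by the triangle inequality |2s + 12| ≤ 2·6 + 12 = 24.
Hence |(2s^2 + 2s - 3) − 57| ≤ 24|s − 5| < ε provided |s − 5| < ε/24.
Take δ = min(1, ε/24). Then 0 < |s − 5| < δ gives both |s − 5| < 1 and |s − 5| < ε/24, so |(2s^2 + 2s - 3) − 57| < ε.

δ = min(1, ε/24)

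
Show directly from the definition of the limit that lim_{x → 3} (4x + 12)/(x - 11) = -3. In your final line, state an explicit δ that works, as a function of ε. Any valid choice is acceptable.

Let ε > 0 be given. We want δ > 0 with 0 < |x − 3| < δ ⇒ |(4x + 12)/(x - 11) + 3| < ε.
Combining over a common denominator, (4x + 12)/(x - 11) + 3 = [(4x + 12)·(-8) − 24·(x - 11)] / [(-8)·(x - 11)] = -56(x − 3) / ((-8)(x - 11)).
So |(4x + 12)/(x - 11) + 3| = 56|x − 3| / (8·|x − 11|).
Restrict δ ≤ 4. Then |x − 3| < 4 gives |x − 11| = |(x − 3) + (-8)| ≥ 8 − 4 = 4.
Hence |(4x + 12)/(x - 11) + 3| < 56|x − 3|/(8·4) = (7/4)|x − 3|, which is < ε once |x − 3| < (4/7)ε.
Take δ = min(4, (4/7)ε). Then 0 < |x − 3| < δ forces both bounds, so |(4x + 12)/(x - 11) + 3| < ε.

δ = min(4, (4/7)ε)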